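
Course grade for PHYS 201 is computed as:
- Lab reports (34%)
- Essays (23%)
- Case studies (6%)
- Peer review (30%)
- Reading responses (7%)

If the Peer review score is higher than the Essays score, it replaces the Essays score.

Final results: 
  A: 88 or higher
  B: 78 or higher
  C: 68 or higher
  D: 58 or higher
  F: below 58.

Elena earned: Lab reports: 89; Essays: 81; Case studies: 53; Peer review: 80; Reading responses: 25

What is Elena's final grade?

C

Peer review (80) ≤ Essays (81), so Essays stays at 81.
Weighted total:
  Lab reports 89 × 0.34 = 30.26
  Essays 81 × 0.23 = 18.63
  Case studies 53 × 0.06 = 3.18
  Peer review 80 × 0.3 = 24
  Reading responses 25 × 0.07 = 1.75
Sum = 77.82
77.82 is ≥ 68 and < 78 → C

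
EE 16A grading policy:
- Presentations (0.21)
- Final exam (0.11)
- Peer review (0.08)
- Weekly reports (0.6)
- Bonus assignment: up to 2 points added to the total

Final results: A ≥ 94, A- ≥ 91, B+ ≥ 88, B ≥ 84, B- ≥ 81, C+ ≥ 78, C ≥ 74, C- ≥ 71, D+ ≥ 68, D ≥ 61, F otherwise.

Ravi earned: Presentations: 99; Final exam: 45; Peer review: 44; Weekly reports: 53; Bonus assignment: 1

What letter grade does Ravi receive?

D

Weighted total:
  Presentations 99 × 0.21 = 20.79
  Final exam 45 × 0.11 = 4.95
  Peer review 44 × 0.08 = 3.52
  Weekly reports 53 × 0.6 = 31.8
Sum = 61.06
Bonus assignment: 61.06 + 1 = 62.06
62.06 is ≥ 61 and < 68 → D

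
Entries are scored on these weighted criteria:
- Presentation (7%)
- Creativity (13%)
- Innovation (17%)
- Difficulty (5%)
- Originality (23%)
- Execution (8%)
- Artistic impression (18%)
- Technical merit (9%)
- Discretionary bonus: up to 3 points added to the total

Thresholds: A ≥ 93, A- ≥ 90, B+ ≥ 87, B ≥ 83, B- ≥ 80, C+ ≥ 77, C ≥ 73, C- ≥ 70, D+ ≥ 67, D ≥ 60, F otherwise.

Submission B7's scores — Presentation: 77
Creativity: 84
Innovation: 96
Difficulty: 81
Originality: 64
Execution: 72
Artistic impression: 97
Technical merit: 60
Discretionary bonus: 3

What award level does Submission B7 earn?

B

Weighted total:
  Presentation 77 × 0.07 = 5.39
  Creativity 84 × 0.13 = 10.92
  Innovation 96 × 0.17 = 16.32
  Difficulty 81 × 0.05 = 4.05
  Originality 64 × 0.23 = 14.72
  Execution 72 × 0.08 = 5.76
  Artistic impression 97 × 0.18 = 17.46
  Technical merit 60 × 0.09 = 5.4
Sum = 80.02
Discretionary bonus: 80.02 + 3 = 83.02
83.02 is ≥ 83 and < 87 → B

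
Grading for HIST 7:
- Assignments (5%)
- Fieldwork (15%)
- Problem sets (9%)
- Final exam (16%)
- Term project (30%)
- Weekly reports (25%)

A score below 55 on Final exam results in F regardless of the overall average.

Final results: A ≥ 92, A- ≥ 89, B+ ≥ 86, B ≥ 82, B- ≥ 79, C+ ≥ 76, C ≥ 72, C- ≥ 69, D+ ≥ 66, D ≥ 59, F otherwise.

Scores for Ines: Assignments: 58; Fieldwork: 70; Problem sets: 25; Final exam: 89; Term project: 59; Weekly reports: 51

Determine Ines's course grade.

D

Final exam score 89 ≥ 55: minimum met.
Weighted total:
  Assignments 58 × 0.05 = 2.9
  Fieldwork 70 × 0.15 = 10.5
  Problem sets 25 × 0.09 = 2.25
  Final exam 89 × 0.16 = 14.24
  Term project 59 × 0.3 = 17.7
  Weekly reports 51 × 0.25 = 12.75
Sum = 60.34
60.34 is ≥ 59 and < 66 → D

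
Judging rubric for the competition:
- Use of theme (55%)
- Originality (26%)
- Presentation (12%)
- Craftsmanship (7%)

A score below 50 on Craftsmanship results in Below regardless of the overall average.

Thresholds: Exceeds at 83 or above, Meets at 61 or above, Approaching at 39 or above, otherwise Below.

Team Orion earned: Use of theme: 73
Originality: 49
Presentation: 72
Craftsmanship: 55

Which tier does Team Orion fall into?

Craftsmanship score 55 ≥ 50: minimum met.
Weighted total:
  Use of theme 73 × 0.55 = 40.15
  Originality 49 × 0.26 = 12.74
  Presentation 72 × 0.12 = 8.64
  Craftsmanship 55 × 0.07 = 3.85
Sum = 65.38
65.38 is ≥ 61 and < 83 → Meets

Meets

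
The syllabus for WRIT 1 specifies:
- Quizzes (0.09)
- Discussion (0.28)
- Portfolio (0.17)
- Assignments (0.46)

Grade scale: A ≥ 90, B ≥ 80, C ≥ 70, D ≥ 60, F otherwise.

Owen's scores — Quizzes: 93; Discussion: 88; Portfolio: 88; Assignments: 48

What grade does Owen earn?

C

Weighted total:
  Quizzes 93 × 0.09 = 8.37
  Discussion 88 × 0.28 = 24.64
  Portfolio 88 × 0.17 = 14.96
  Assignments 48 × 0.46 = 22.08
Sum = 70.05
70.05 is ≥ 70 and < 80 → C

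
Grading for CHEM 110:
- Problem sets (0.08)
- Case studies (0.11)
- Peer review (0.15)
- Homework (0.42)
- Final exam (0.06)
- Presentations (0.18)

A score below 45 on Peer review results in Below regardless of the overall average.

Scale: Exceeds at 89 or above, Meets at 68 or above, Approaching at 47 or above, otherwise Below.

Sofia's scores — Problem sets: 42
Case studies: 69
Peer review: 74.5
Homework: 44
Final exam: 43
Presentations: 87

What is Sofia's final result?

Approaching

Peer review score 74.5 ≥ 45: minimum met.
Weighted total:
  Problem sets 42 × 0.08 = 3.36
  Case studies 69 × 0.11 = 7.59
  Peer review 74.5 × 0.15 = 11.175
  Homework 44 × 0.42 = 18.48
  Final exam 43 × 0.06 = 2.58
  Presentations 87 × 0.18 = 15.66
Sum = 58.845
58.845 is ≥ 47 and < 68 → Approaching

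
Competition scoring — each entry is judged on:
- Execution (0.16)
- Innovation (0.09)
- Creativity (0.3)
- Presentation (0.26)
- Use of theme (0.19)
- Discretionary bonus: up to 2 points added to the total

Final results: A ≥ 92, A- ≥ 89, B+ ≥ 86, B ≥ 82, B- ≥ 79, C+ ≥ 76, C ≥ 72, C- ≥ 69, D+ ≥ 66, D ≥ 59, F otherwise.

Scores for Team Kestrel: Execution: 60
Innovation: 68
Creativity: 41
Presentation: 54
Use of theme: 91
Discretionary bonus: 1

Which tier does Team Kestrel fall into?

Weighted total:
  Execution 60 × 0.16 = 9.6
  Innovation 68 × 0.09 = 6.12
  Creativity 41 × 0.3 = 12.3
  Presentation 54 × 0.26 = 14.04
  Use of theme 91 × 0.19 = 17.29
Sum = 59.35
Discretionary bonus: 59.35 + 1 = 60.35
60.35 is ≥ 59 and < 66 → D

D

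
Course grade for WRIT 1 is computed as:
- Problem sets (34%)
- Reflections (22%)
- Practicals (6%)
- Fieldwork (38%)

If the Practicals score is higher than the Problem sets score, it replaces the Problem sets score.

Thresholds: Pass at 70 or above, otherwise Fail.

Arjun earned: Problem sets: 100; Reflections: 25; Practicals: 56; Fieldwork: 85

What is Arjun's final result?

Pass

Practicals (56) ≤ Problem sets (100), so Problem sets stays at 100.
Weighted total:
  Problem sets 100 × 0.34 = 34
  Reflections 25 × 0.22 = 5.5
  Practicals 56 × 0.06 = 3.36
  Fieldwork 85 × 0.38 = 32.3
Sum = 75.16
75.16 ≥ 70 → Pass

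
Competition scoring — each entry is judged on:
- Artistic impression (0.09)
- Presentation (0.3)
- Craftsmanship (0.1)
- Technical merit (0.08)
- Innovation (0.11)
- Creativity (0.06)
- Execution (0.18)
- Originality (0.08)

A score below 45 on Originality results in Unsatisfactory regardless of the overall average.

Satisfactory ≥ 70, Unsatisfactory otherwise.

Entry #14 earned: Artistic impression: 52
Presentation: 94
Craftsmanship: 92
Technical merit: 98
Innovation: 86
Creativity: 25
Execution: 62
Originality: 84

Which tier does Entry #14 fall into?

Satisfactory

Originality score 84 ≥ 45: minimum met.
Weighted total:
  Artistic impression 52 × 0.09 = 4.68
  Presentation 94 × 0.3 = 28.2
  Craftsmanship 92 × 0.1 = 9.2
  Technical merit 98 × 0.08 = 7.84
  Innovation 86 × 0.11 = 9.46
  Creativity 25 × 0.06 = 1.5
  Execution 62 × 0.18 = 11.16
  Originality 84 × 0.08 = 6.72
Sum = 78.76
78.76 ≥ 70 → Satisfactory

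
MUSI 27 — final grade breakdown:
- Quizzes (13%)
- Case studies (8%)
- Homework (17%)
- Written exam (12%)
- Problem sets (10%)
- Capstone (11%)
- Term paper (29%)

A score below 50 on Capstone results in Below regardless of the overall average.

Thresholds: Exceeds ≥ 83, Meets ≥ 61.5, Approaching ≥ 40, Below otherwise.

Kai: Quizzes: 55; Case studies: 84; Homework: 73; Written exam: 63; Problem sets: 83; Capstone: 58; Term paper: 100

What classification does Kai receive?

Meets

Capstone score 58 ≥ 50: minimum met.
Weighted total:
  Quizzes 55 × 0.13 = 7.15
  Case studies 84 × 0.08 = 6.72
  Homework 73 × 0.17 = 12.41
  Written exam 63 × 0.12 = 7.56
  Problem sets 83 × 0.1 = 8.3
  Capstone 58 × 0.11 = 6.38
  Term paper 100 × 0.29 = 29
Sum = 77.52
77.52 is ≥ 61.5 and < 83 → Meets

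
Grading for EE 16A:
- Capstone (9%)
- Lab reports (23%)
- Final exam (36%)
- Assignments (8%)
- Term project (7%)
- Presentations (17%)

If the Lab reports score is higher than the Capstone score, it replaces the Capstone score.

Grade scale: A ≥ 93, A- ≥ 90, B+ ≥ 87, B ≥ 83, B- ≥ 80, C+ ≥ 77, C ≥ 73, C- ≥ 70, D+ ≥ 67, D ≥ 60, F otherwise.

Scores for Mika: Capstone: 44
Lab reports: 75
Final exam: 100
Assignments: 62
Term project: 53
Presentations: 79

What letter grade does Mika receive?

Lab reports (75) > Capstone (44), so Capstone counts as 75.
Weighted total:
  Capstone 75 × 0.09 = 6.75
  Lab reports 75 × 0.23 = 17.25
  Final exam 100 × 0.36 = 36
  Assignments 62 × 0.08 = 4.96
  Term project 53 × 0.07 = 3.71
  Presentations 79 × 0.17 = 13.43
Sum = 82.1
82.1 is ≥ 80 and < 83 → B-

B-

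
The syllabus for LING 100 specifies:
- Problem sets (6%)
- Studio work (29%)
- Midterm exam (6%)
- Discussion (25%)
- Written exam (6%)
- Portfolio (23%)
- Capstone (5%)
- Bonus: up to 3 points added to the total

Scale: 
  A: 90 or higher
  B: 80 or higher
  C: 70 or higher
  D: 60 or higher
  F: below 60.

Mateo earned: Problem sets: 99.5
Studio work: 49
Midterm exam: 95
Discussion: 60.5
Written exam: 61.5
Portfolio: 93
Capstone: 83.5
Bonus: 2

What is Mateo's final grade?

C

Weighted total:
  Problem sets 99.5 × 0.06 = 5.97
  Studio work 49 × 0.29 = 14.21
  Midterm exam 95 × 0.06 = 5.7
  Discussion 60.5 × 0.25 = 15.125
  Written exam 61.5 × 0.06 = 3.69
  Portfolio 93 × 0.23 = 21.39
  Capstone 83.5 × 0.05 = 4.175
Sum = 70.26
Bonus: 70.26 + 2 = 72.26
72.26 is ≥ 70 and < 80 → C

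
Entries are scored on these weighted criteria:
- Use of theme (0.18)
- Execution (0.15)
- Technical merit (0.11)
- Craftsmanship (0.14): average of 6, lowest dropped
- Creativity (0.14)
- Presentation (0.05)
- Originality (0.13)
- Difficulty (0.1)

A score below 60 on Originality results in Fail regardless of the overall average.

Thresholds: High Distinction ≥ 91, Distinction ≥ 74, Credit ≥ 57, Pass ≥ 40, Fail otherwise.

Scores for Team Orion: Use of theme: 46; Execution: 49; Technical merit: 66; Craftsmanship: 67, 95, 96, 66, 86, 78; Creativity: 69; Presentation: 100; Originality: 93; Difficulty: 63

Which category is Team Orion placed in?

Credit

Craftsmanship: drop 66 → average of remaining 5 = 422/5 = 84.4
Originality score 93 ≥ 60: minimum met.
Weighted total:
  Use of theme 46 × 0.18 = 8.28
  Execution 49 × 0.15 = 7.35
  Technical merit 66 × 0.11 = 7.26
  Craftsmanship 84.4 × 0.14 = 11.816
  Creativity 69 × 0.14 = 9.66
  Presentation 100 × 0.05 = 5
  Originality 93 × 0.13 = 12.09
  Difficulty 63 × 0.1 = 6.3
Sum = 67.756
67.756 is ≥ 57 and < 74 → Credit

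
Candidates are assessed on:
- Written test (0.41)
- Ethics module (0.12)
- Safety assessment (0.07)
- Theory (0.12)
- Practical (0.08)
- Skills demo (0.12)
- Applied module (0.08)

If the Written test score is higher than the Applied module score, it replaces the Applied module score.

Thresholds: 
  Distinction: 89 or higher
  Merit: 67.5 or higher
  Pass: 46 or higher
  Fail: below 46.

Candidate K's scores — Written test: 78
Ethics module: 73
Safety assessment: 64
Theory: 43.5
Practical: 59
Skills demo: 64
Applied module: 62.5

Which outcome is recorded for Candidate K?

Merit

Written test (78) > Applied module (62.5), so Applied module counts as 78.
Weighted total:
  Written test 78 × 0.41 = 31.98
  Ethics module 73 × 0.12 = 8.76
  Safety assessment 64 × 0.07 = 4.48
  Theory 43.5 × 0.12 = 5.22
  Practical 59 × 0.08 = 4.72
  Skills demo 64 × 0.12 = 7.68
  Applied module 78 × 0.08 = 6.24
Sum = 69.08
69.08 is ≥ 67.5 and < 89 → Merit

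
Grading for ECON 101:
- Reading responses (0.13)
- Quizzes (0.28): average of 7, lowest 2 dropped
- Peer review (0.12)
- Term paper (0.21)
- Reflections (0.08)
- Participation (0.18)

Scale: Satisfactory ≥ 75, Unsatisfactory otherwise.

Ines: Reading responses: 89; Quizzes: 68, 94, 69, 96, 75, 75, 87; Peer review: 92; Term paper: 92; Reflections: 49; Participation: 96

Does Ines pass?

Quizzes: drop 68, 69 → average of remaining 5 = 427/5 = 85.4
Weighted total:
  Reading responses 89 × 0.13 = 11.57
  Quizzes 85.4 × 0.28 = 23.912
  Peer review 92 × 0.12 = 11.04
  Term paper 92 × 0.21 = 19.32
  Reflections 49 × 0.08 = 3.92
  Participation 96 × 0.18 = 17.28
Sum = 87.042
87.042 ≥ 75 → Satisfactory

Satisfactory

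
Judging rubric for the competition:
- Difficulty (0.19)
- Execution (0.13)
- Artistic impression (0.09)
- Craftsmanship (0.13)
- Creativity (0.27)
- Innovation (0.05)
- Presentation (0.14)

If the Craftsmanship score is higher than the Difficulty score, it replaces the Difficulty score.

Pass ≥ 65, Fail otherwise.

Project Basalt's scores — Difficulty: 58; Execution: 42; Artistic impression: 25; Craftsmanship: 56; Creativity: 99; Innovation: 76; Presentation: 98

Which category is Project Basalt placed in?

Pass

Craftsmanship (56) ≤ Difficulty (58), so Difficulty stays at 58.
Weighted total:
  Difficulty 58 × 0.19 = 11.02
  Execution 42 × 0.13 = 5.46
  Artistic impression 25 × 0.09 = 2.25
  Craftsmanship 56 × 0.13 = 7.28
  Creativity 99 × 0.27 = 26.73
  Innovation 76 × 0.05 = 3.8
  Presentation 98 × 0.14 = 13.72
Sum = 70.26
70.26 ≥ 65 → Pass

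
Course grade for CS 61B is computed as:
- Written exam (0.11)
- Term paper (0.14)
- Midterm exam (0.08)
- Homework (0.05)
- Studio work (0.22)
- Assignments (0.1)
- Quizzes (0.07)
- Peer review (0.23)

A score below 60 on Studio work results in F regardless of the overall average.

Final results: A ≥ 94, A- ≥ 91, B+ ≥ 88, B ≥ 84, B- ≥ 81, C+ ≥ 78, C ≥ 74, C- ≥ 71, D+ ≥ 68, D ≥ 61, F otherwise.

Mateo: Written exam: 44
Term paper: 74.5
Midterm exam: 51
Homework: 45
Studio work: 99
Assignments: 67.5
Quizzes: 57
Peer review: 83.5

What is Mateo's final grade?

Studio work score 99 ≥ 60: minimum met.
Weighted total:
  Written exam 44 × 0.11 = 4.84
  Term paper 74.5 × 0.14 = 10.43
  Midterm exam 51 × 0.08 = 4.08
  Homework 45 × 0.05 = 2.25
  Studio work 99 × 0.22 = 21.78
  Assignments 67.5 × 0.1 = 6.75
  Quizzes 57 × 0.07 = 3.99
  Peer review 83.5 × 0.23 = 19.205
Sum = 73.325
73.325 is ≥ 71 and < 74 → C-

C-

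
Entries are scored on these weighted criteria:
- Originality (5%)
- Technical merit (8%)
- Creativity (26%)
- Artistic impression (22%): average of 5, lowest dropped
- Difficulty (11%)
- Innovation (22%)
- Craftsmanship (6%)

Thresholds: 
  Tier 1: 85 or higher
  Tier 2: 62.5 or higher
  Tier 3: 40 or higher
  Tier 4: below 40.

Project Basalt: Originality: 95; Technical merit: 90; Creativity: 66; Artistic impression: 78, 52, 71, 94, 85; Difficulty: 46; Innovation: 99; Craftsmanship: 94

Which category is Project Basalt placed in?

Tier 2

Artistic impression: drop 52 → average of remaining 4 = 328/4 = 82
Weighted total:
  Originality 95 × 0.05 = 4.75
  Technical merit 90 × 0.08 = 7.2
  Creativity 66 × 0.26 = 17.16
  Artistic impression 82 × 0.22 = 18.04
  Difficulty 46 × 0.11 = 5.06
  Innovation 99 × 0.22 = 21.78
  Craftsmanship 94 × 0.06 = 5.64
Sum = 79.63
79.63 is ≥ 62.5 and < 85 → Tier 2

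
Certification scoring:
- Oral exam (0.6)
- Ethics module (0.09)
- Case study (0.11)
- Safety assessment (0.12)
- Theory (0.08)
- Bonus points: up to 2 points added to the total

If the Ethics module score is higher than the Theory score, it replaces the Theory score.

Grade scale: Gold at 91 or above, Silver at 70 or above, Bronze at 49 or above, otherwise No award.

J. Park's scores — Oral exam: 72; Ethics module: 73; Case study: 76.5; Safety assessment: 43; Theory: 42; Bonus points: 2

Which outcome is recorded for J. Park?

Ethics module (73) > Theory (42), so Theory counts as 73.
Weighted total:
  Oral exam 72 × 0.6 = 43.2
  Ethics module 73 × 0.09 = 6.57
  Case study 76.5 × 0.11 = 8.415
  Safety assessment 43 × 0.12 = 5.16
  Theory 73 × 0.08 = 5.84
Sum = 69.185
Bonus points: 69.185 + 2 = 71.185
71.185 is ≥ 70 and < 91 → Silver

Silver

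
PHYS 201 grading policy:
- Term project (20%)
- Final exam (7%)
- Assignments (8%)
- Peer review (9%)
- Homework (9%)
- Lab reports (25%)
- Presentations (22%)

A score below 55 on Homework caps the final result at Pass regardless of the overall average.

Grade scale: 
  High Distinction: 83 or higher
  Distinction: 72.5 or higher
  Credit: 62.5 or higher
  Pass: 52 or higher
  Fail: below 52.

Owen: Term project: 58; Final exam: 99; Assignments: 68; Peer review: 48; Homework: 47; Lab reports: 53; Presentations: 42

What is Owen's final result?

Pass

Homework score 47 < 55: minimum not met.
Weighted total:
  Term project 58 × 0.2 = 11.6
  Final exam 99 × 0.07 = 6.93
  Assignments 68 × 0.08 = 5.44
  Peer review 48 × 0.09 = 4.32
  Homework 47 × 0.09 = 4.23
  Lab reports 53 × 0.25 = 13.25
  Presentations 42 × 0.22 = 9.24
Sum = 55.01
55.01 would be Pass; cap at Pass applies → Pass.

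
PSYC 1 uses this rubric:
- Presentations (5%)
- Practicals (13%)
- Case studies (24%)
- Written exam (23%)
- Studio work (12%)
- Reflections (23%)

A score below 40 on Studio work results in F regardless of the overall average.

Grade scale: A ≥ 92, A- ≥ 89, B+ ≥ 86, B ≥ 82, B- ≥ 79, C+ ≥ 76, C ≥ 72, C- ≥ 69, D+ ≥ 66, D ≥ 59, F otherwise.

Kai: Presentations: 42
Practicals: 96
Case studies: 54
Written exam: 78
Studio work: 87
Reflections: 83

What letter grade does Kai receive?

C

Studio work score 87 ≥ 40: minimum met.
Weighted total:
  Presentations 42 × 0.05 = 2.1
  Practicals 96 × 0.13 = 12.48
  Case studies 54 × 0.24 = 12.96
  Written exam 78 × 0.23 = 17.94
  Studio work 87 × 0.12 = 10.44
  Reflections 83 × 0.23 = 19.09
Sum = 75.01
75.01 is ≥ 72 and < 76 → C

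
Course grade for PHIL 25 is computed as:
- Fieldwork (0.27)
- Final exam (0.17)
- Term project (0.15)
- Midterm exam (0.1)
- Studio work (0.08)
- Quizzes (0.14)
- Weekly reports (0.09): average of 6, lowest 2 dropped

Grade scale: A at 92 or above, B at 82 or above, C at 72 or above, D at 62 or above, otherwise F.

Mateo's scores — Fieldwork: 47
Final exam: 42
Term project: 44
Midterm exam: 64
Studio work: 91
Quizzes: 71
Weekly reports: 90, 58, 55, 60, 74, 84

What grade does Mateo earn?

Weekly reports: drop 55, 58 → average of remaining 4 = 308/4 = 77
Weighted total:
  Fieldwork 47 × 0.27 = 12.69
  Final exam 42 × 0.17 = 7.14
  Term project 44 × 0.15 = 6.6
  Midterm exam 64 × 0.1 = 6.4
  Studio work 91 × 0.08 = 7.28
  Quizzes 71 × 0.14 = 9.94
  Weekly reports 77 × 0.09 = 6.93
Sum = 56.98
56.98 < 62 → F

F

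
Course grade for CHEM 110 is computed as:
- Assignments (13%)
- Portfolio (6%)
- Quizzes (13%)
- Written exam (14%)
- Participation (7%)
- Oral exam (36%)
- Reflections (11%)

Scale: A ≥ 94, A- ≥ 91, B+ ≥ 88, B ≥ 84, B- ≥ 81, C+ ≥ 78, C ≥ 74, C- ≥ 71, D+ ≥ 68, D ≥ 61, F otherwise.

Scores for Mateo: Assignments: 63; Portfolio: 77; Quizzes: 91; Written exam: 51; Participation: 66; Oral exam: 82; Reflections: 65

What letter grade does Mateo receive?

Weighted total:
  Assignments 63 × 0.13 = 8.19
  Portfolio 77 × 0.06 = 4.62
  Quizzes 91 × 0.13 = 11.83
  Written exam 51 × 0.14 = 7.14
  Participation 66 × 0.07 = 4.62
  Oral exam 82 × 0.36 = 29.52
  Reflections 65 × 0.11 = 7.15
Sum = 73.07
73.07 is ≥ 71 and < 74 → C-

C-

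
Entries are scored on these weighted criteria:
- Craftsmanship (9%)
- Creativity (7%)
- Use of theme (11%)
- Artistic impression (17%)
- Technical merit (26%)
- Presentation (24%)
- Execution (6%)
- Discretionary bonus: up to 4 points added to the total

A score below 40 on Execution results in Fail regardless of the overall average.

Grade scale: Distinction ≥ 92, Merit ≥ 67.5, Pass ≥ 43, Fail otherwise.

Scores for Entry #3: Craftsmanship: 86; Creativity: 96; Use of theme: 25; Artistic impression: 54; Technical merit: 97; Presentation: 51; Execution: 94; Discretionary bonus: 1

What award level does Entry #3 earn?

Merit

Execution score 94 ≥ 40: minimum met.
Weighted total:
  Craftsmanship 86 × 0.09 = 7.74
  Creativity 96 × 0.07 = 6.72
  Use of theme 25 × 0.11 = 2.75
  Artistic impression 54 × 0.17 = 9.18
  Technical merit 97 × 0.26 = 25.22
  Presentation 51 × 0.24 = 12.24
  Execution 94 × 0.06 = 5.64
Sum = 69.49
Discretionary bonus: 69.49 + 1 = 70.49
70.49 is ≥ 67.5 and < 92 → Merit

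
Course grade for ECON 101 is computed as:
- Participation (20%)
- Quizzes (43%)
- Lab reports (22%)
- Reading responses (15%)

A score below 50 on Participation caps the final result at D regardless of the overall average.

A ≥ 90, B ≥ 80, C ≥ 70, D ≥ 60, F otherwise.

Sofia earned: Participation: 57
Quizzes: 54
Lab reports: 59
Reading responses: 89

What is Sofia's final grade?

D

Participation score 57 ≥ 50: minimum met.
Weighted total:
  Participation 57 × 0.2 = 11.4
  Quizzes 54 × 0.43 = 23.22
  Lab reports 59 × 0.22 = 12.98
  Reading responses 89 × 0.15 = 13.35
Sum = 60.95
60.95 is ≥ 60 and < 70 → D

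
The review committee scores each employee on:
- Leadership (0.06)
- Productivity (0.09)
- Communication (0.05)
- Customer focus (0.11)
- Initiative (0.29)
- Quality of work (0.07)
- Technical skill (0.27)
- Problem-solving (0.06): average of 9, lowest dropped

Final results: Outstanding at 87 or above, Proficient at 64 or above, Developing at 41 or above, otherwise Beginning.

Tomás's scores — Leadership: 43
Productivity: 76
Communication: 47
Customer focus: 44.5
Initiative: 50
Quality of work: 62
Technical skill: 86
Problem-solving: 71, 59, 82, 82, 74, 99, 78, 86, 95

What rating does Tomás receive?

Developing

Problem-solving: drop 59 → average of remaining 8 = 667/8 = 83.375
Weighted total:
  Leadership 43 × 0.06 = 2.58
  Productivity 76 × 0.09 = 6.84
  Communication 47 × 0.05 = 2.35
  Customer focus 44.5 × 0.11 = 4.895
  Initiative 50 × 0.29 = 14.5
  Quality of work 62 × 0.07 = 4.34
  Technical skill 86 × 0.27 = 23.22
  Problem-solving 83.375 × 0.06 = 5.0025
Sum = 63.7275
63.7275 is ≥ 41 and < 64 → Developing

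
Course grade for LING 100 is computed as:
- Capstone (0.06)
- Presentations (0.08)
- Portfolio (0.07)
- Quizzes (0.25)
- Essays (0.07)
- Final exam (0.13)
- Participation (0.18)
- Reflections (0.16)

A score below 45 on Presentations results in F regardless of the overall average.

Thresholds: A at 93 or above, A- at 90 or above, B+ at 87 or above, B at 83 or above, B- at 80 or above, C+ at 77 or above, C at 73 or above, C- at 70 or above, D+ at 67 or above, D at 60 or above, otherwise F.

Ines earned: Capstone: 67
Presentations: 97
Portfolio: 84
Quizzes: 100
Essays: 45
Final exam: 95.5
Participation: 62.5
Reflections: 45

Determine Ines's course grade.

Presentations score 97 ≥ 45: minimum met.
Weighted total:
  Capstone 67 × 0.06 = 4.02
  Presentations 97 × 0.08 = 7.76
  Portfolio 84 × 0.07 = 5.88
  Quizzes 100 × 0.25 = 25
  Essays 45 × 0.07 = 3.15
  Final exam 95.5 × 0.13 = 12.415
  Participation 62.5 × 0.18 = 11.25
  Reflections 45 × 0.16 = 7.2
Sum = 76.675
76.675 is ≥ 73 and < 77 → C

C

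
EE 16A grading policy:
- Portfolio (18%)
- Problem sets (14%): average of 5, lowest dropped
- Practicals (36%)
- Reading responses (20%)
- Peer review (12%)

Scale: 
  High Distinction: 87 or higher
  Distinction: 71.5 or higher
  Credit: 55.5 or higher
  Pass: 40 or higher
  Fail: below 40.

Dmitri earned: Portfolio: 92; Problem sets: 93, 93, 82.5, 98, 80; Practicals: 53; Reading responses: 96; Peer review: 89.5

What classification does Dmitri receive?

Problem sets: drop 80 → average of remaining 4 = 366.5/4 = 91.625
Weighted total:
  Portfolio 92 × 0.18 = 16.56
  Problem sets 91.625 × 0.14 = 12.8275
  Practicals 53 × 0.36 = 19.08
  Reading responses 96 × 0.2 = 19.2
  Peer review 89.5 × 0.12 = 10.74
Sum = 78.4075
78.4075 is ≥ 71.5 and < 87 → Distinction

Distinction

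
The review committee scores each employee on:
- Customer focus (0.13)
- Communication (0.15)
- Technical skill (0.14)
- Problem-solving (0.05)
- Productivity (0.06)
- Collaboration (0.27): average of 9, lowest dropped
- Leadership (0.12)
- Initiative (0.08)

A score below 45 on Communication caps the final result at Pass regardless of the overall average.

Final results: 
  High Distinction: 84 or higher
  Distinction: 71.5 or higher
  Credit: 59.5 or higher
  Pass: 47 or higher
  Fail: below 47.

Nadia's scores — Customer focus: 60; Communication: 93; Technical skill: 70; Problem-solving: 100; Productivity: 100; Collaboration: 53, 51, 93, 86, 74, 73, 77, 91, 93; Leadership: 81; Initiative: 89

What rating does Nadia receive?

Distinction

Collaboration: drop 51 → average of remaining 8 = 640/8 = 80
Communication score 93 ≥ 45: minimum met.
Weighted total:
  Customer focus 60 × 0.13 = 7.8
  Communication 93 × 0.15 = 13.95
  Technical skill 70 × 0.14 = 9.8
  Problem-solving 100 × 0.05 = 5
  Productivity 100 × 0.06 = 6
  Collaboration 80 × 0.27 = 21.6
  Leadership 81 × 0.12 = 9.72
  Initiative 89 × 0.08 = 7.12
Sum = 80.99
80.99 is ≥ 71.5 and < 84 → Distinction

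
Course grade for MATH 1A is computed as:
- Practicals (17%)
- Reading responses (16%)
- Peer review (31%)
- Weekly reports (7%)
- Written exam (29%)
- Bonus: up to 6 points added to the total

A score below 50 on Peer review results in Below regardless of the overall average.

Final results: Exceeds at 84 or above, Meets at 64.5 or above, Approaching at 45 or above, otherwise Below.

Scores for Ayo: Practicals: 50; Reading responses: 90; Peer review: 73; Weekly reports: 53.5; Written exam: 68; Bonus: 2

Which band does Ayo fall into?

Meets

Peer review score 73 ≥ 50: minimum met.
Weighted total:
  Practicals 50 × 0.17 = 8.5
  Reading responses 90 × 0.16 = 14.4
  Peer review 73 × 0.31 = 22.63
  Weekly reports 53.5 × 0.07 = 3.745
  Written exam 68 × 0.29 = 19.72
Sum = 68.995
Bonus: 68.995 + 2 = 70.995
70.995 is ≥ 64.5 and < 84 → Meets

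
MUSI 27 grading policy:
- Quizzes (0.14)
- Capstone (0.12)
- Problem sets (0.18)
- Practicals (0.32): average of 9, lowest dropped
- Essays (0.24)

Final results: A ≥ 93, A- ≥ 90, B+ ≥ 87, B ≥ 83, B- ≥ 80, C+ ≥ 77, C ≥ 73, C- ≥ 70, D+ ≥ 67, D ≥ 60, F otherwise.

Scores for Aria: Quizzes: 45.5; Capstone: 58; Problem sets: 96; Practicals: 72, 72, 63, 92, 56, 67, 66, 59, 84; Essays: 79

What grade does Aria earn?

C-

Practicals: drop 56 → average of remaining 8 = 575/8 = 71.875
Weighted total:
  Quizzes 45.5 × 0.14 = 6.37
  Capstone 58 × 0.12 = 6.96
  Problem sets 96 × 0.18 = 17.28
  Practicals 71.875 × 0.32 = 23
  Essays 79 × 0.24 = 18.96
Sum = 72.57
72.57 is ≥ 70 and < 73 → C-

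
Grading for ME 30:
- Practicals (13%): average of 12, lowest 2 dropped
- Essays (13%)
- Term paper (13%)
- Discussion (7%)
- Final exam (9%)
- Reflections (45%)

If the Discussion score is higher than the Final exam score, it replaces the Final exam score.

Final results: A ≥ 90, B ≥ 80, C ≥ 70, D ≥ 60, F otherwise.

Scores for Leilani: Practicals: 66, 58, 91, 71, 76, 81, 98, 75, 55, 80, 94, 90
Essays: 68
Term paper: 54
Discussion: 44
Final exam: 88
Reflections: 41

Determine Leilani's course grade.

Practicals: drop 55, 58 → average of remaining 10 = 822/10 = 82.2
Discussion (44) ≤ Final exam (88), so Final exam stays at 88.
Weighted total:
  Practicals 82.2 × 0.13 = 10.686
  Essays 68 × 0.13 = 8.84
  Term paper 54 × 0.13 = 7.02
  Discussion 44 × 0.07 = 3.08
  Final exam 88 × 0.09 = 7.92
  Reflections 41 × 0.45 = 18.45
Sum = 55.996
55.996 < 60 → F

F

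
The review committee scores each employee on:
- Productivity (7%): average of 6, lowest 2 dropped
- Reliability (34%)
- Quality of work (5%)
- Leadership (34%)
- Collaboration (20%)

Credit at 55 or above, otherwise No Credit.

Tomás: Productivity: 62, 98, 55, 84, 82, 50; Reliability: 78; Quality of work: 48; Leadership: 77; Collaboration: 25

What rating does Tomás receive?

Productivity: drop 50, 55 → average of remaining 4 = 326/4 = 81.5
Weighted total:
  Productivity 81.5 × 0.07 = 5.705
  Reliability 78 × 0.34 = 26.52
  Quality of work 48 × 0.05 = 2.4
  Leadership 77 × 0.34 = 26.18
  Collaboration 25 × 0.2 = 5
Sum = 65.805
65.805 ≥ 55 → Credit

Credit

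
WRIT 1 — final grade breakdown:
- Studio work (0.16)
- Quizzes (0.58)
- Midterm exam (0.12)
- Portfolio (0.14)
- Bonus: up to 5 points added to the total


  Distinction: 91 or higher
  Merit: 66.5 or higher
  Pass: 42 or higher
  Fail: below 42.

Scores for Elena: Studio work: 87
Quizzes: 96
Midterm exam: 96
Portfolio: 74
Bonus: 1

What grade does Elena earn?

Weighted total:
  Studio work 87 × 0.16 = 13.92
  Quizzes 96 × 0.58 = 55.68
  Midterm exam 96 × 0.12 = 11.52
  Portfolio 74 × 0.14 = 10.36
Sum = 91.48
Bonus: 91.48 + 1 = 92.48
92.48 ≥ 91 → Distinction

Distinction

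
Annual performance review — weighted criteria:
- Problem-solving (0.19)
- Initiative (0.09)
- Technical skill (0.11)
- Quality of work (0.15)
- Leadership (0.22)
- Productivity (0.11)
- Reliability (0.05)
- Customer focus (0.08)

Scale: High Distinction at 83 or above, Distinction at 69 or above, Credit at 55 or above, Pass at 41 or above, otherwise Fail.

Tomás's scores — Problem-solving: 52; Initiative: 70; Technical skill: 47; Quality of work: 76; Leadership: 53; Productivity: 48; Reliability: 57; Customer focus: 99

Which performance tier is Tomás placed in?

Weighted total:
  Problem-solving 52 × 0.19 = 9.88
  Initiative 70 × 0.09 = 6.3
  Technical skill 47 × 0.11 = 5.17
  Quality of work 76 × 0.15 = 11.4
  Leadership 53 × 0.22 = 11.66
  Productivity 48 × 0.11 = 5.28
  Reliability 57 × 0.05 = 2.85
  Customer focus 99 × 0.08 = 7.92
Sum = 60.46
60.46 is ≥ 55 and < 69 → Credit

Credit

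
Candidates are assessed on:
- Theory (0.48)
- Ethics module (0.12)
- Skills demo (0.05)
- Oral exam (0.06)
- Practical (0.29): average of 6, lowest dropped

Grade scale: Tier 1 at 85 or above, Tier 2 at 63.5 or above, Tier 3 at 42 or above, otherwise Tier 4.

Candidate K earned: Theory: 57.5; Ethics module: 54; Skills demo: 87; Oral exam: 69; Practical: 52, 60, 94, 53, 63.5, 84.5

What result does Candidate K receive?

Tier 3

Practical: drop 52 → average of remaining 5 = 355/5 = 71
Weighted total:
  Theory 57.5 × 0.48 = 27.6
  Ethics module 54 × 0.12 = 6.48
  Skills demo 87 × 0.05 = 4.35
  Oral exam 69 × 0.06 = 4.14
  Practical 71 × 0.29 = 20.59
Sum = 63.16
63.16 is ≥ 42 and < 63.5 → Tier 3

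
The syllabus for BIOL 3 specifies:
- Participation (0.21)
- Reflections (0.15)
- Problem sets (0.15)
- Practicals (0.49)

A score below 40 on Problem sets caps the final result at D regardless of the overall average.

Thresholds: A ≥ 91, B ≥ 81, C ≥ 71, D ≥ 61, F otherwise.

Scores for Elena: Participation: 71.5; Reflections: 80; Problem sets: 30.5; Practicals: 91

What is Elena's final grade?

D

Problem sets score 30.5 < 40: minimum not met.
Weighted total:
  Participation 71.5 × 0.21 = 15.015
  Reflections 80 × 0.15 = 12
  Problem sets 30.5 × 0.15 = 4.575
  Practicals 91 × 0.49 = 44.59
Sum = 76.18
76.18 would be C; cap at D applies → D.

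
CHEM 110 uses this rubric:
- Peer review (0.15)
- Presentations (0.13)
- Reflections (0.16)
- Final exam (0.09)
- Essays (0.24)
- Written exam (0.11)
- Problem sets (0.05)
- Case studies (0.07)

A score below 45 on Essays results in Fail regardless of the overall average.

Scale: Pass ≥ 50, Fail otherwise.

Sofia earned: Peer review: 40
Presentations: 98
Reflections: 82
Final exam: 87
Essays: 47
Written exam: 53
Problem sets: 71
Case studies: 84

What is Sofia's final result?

Pass

Essays score 47 ≥ 45: minimum met.
Weighted total:
  Peer review 40 × 0.15 = 6
  Presentations 98 × 0.13 = 12.74
  Reflections 82 × 0.16 = 13.12
  Final exam 87 × 0.09 = 7.83
  Essays 47 × 0.24 = 11.28
  Written exam 53 × 0.11 = 5.83
  Problem sets 71 × 0.05 = 3.55
  Case studies 84 × 0.07 = 5.88
Sum = 66.23
66.23 ≥ 50 → Pass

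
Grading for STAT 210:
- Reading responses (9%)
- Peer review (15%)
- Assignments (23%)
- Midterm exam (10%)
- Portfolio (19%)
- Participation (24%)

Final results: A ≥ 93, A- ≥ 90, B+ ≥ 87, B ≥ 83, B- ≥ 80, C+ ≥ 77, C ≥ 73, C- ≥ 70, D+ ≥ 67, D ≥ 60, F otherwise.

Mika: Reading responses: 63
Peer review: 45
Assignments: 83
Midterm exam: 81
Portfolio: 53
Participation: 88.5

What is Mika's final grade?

Weighted total:
  Reading responses 63 × 0.09 = 5.67
  Peer review 45 × 0.15 = 6.75
  Assignments 83 × 0.23 = 19.09
  Midterm exam 81 × 0.1 = 8.1
  Portfolio 53 × 0.19 = 10.07
  Participation 88.5 × 0.24 = 21.24
Sum = 70.92
70.92 is ≥ 70 and < 73 → C-

C-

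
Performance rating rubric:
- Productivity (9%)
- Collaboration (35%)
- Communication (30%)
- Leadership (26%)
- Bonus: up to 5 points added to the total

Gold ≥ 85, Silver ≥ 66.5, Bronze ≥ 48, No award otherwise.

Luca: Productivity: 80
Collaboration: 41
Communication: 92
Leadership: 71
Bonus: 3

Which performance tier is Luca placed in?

Silver

Weighted total:
  Productivity 80 × 0.09 = 7.2
  Collaboration 41 × 0.35 = 14.35
  Communication 92 × 0.3 = 27.6
  Leadership 71 × 0.26 = 18.46
Sum = 67.61
Bonus: 67.61 + 3 = 70.61
70.61 is ≥ 66.5 and < 85 → Silver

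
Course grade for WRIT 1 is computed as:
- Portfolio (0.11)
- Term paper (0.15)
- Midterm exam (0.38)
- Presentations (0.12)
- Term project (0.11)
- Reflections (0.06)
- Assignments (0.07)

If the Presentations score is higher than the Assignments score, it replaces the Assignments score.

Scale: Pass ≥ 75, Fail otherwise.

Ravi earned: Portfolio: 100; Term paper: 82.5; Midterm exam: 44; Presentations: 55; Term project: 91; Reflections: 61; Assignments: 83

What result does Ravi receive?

Presentations (55) ≤ Assignments (83), so Assignments stays at 83.
Weighted total:
  Portfolio 100 × 0.11 = 11
  Term paper 82.5 × 0.15 = 12.375
  Midterm exam 44 × 0.38 = 16.72
  Presentations 55 × 0.12 = 6.6
  Term project 91 × 0.11 = 10.01
  Reflections 61 × 0.06 = 3.66
  Assignments 83 × 0.07 = 5.81
Sum = 66.175
66.175 < 75 → Fail

Fail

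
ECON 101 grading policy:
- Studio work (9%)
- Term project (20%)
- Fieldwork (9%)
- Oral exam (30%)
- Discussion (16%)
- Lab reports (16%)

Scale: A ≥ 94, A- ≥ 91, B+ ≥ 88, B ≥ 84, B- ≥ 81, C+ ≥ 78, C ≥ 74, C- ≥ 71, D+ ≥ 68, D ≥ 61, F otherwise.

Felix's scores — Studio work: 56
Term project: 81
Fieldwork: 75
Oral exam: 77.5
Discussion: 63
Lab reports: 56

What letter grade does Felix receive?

D+

Weighted total:
  Studio work 56 × 0.09 = 5.04
  Term project 81 × 0.2 = 16.2
  Fieldwork 75 × 0.09 = 6.75
  Oral exam 77.5 × 0.3 = 23.25
  Discussion 63 × 0.16 = 10.08
  Lab reports 56 × 0.16 = 8.96
Sum = 70.28
70.28 is ≥ 68 and < 71 → D+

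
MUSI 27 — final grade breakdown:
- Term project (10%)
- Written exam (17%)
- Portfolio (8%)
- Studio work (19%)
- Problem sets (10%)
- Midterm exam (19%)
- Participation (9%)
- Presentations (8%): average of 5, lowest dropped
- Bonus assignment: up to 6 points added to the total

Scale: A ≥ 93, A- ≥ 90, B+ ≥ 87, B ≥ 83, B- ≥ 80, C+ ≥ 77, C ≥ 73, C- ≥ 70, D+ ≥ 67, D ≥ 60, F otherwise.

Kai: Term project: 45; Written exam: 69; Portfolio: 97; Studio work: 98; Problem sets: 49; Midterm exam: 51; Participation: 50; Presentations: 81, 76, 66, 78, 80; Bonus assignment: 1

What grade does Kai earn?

Presentations: drop 66 → average of remaining 4 = 315/4 = 78.75
Weighted total:
  Term project 45 × 0.1 = 4.5
  Written exam 69 × 0.17 = 11.73
  Portfolio 97 × 0.08 = 7.76
  Studio work 98 × 0.19 = 18.62
  Problem sets 49 × 0.1 = 4.9
  Midterm exam 51 × 0.19 = 9.69
  Participation 50 × 0.09 = 4.5
  Presentations 78.75 × 0.08 = 6.3
Sum = 68
Bonus assignment: 68 + 1 = 69
69 is ≥ 67 and < 70 → D+

D+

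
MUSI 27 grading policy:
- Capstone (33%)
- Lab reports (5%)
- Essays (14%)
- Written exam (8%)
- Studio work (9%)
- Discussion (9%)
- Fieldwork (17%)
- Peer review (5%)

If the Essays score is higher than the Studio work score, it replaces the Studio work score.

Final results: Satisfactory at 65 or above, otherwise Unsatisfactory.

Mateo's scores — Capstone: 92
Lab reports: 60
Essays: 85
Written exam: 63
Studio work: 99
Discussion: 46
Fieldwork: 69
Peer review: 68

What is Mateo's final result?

Satisfactory

Essays (85) ≤ Studio work (99), so Studio work stays at 99.
Weighted total:
  Capstone 92 × 0.33 = 30.36
  Lab reports 60 × 0.05 = 3
  Essays 85 × 0.14 = 11.9
  Written exam 63 × 0.08 = 5.04
  Studio work 99 × 0.09 = 8.91
  Discussion 46 × 0.09 = 4.14
  Fieldwork 69 × 0.17 = 11.73
  Peer review 68 × 0.05 = 3.4
Sum = 78.48
78.48 ≥ 65 → Satisfactory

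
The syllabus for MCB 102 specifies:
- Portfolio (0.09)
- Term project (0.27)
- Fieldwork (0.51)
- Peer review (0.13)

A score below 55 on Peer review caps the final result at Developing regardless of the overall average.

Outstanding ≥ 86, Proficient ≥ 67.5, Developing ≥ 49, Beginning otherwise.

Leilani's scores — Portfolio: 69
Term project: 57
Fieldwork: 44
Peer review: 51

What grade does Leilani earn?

Developing

Peer review score 51 < 55: minimum not met.
Weighted total:
  Portfolio 69 × 0.09 = 6.21
  Term project 57 × 0.27 = 15.39
  Fieldwork 44 × 0.51 = 22.44
  Peer review 51 × 0.13 = 6.63
Sum = 50.67
50.67 would be Developing; cap at Developing applies → Developing.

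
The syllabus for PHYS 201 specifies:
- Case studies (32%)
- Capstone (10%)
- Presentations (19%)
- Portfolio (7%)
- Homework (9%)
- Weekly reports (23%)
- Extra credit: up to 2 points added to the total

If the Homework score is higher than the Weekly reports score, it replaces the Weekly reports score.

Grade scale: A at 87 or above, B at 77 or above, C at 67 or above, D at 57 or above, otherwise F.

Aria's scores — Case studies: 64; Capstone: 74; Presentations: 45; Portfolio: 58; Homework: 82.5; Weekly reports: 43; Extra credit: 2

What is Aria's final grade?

Homework (82.5) > Weekly reports (43), so Weekly reports counts as 82.5.
Weighted total:
  Case studies 64 × 0.32 = 20.48
  Capstone 74 × 0.1 = 7.4
  Presentations 45 × 0.19 = 8.55
  Portfolio 58 × 0.07 = 4.06
  Homework 82.5 × 0.09 = 7.425
  Weekly reports 82.5 × 0.23 = 18.975
Sum = 66.89
Extra credit: 66.89 + 2 = 68.89
68.89 is ≥ 67 and < 77 → C

C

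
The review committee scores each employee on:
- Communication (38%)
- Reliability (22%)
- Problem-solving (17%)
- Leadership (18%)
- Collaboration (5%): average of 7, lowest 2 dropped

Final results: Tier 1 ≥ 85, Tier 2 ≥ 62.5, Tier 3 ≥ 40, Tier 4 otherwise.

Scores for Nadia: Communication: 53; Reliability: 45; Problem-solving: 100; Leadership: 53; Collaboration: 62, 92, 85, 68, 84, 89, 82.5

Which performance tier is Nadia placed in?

Tier 3

Collaboration: drop 62, 68 → average of remaining 5 = 432.5/5 = 86.5
Weighted total:
  Communication 53 × 0.38 = 20.14
  Reliability 45 × 0.22 = 9.9
  Problem-solving 100 × 0.17 = 17
  Leadership 53 × 0.18 = 9.54
  Collaboration 86.5 × 0.05 = 4.325
Sum = 60.905
60.905 is ≥ 40 and < 62.5 → Tier 3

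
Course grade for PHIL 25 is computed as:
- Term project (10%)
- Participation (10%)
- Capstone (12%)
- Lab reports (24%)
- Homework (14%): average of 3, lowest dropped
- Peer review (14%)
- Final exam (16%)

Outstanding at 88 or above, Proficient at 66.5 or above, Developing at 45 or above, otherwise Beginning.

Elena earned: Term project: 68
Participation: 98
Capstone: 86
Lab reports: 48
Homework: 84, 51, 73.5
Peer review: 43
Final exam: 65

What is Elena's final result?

Homework: drop 51 → average of remaining 2 = 157.5/2 = 78.75
Weighted total:
  Term project 68 × 0.1 = 6.8
  Participation 98 × 0.1 = 9.8
  Capstone 86 × 0.12 = 10.32
  Lab reports 48 × 0.24 = 11.52
  Homework 78.75 × 0.14 = 11.025
  Peer review 43 × 0.14 = 6.02
  Final exam 65 × 0.16 = 10.4
Sum = 65.885
65.885 is ≥ 45 and < 66.5 → Developing

Developing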